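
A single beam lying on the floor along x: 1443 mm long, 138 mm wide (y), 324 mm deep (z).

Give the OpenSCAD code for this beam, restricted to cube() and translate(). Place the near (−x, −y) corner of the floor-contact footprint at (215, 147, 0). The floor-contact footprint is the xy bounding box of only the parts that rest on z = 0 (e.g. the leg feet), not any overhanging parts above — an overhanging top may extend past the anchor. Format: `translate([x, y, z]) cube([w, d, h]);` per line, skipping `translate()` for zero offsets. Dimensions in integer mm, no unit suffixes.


translate([215, 147, 0]) cube([1443, 138, 324]);


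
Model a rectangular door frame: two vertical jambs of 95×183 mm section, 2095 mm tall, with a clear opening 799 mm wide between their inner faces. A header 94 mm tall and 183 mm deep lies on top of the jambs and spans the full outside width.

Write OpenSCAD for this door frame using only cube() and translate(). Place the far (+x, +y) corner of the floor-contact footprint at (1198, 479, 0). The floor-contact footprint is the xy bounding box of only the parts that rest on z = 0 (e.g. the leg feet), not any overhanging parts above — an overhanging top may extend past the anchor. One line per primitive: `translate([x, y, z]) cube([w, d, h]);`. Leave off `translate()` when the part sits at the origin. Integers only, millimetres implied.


translate([209, 296, 0]) cube([95, 183, 2095]);
translate([1103, 296, 0]) cube([95, 183, 2095]);
translate([209, 296, 2095]) cube([989, 183, 94]);


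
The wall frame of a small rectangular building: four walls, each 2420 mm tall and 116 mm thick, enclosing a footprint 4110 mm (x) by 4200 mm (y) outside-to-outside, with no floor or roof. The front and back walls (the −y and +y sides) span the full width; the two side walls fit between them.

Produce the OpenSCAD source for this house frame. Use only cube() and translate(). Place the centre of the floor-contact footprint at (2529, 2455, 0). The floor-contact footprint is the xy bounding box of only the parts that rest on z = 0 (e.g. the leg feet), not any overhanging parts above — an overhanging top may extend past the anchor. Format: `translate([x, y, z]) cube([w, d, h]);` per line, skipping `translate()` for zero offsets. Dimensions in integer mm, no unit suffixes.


translate([474, 355, 0]) cube([4110, 116, 2420]);
translate([474, 4439, 0]) cube([4110, 116, 2420]);
translate([474, 471, 0]) cube([116, 3968, 2420]);
translate([4468, 471, 0]) cube([116, 3968, 2420]);


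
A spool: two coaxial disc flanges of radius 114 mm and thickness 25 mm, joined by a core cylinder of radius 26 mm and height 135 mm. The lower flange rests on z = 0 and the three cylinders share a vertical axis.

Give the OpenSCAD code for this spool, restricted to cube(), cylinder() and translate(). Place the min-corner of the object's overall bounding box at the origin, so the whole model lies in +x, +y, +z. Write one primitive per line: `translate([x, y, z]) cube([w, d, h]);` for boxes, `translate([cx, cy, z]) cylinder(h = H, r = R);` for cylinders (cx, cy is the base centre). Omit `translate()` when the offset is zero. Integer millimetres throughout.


translate([114, 114, 0]) cylinder(h = 25, r = 114);
translate([114, 114, 25]) cylinder(h = 135, r = 26);
translate([114, 114, 160]) cylinder(h = 25, r = 114);


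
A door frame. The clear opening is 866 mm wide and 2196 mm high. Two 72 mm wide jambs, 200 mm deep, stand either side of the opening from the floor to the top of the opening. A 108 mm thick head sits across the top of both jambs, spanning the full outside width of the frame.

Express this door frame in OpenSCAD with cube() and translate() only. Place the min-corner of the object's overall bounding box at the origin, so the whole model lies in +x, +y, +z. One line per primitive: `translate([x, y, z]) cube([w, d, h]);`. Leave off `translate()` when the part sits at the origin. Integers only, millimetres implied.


cube([72, 200, 2196]);
translate([938, 0, 0]) cube([72, 200, 2196]);
translate([0, 0, 2196]) cube([1010, 200, 108]);


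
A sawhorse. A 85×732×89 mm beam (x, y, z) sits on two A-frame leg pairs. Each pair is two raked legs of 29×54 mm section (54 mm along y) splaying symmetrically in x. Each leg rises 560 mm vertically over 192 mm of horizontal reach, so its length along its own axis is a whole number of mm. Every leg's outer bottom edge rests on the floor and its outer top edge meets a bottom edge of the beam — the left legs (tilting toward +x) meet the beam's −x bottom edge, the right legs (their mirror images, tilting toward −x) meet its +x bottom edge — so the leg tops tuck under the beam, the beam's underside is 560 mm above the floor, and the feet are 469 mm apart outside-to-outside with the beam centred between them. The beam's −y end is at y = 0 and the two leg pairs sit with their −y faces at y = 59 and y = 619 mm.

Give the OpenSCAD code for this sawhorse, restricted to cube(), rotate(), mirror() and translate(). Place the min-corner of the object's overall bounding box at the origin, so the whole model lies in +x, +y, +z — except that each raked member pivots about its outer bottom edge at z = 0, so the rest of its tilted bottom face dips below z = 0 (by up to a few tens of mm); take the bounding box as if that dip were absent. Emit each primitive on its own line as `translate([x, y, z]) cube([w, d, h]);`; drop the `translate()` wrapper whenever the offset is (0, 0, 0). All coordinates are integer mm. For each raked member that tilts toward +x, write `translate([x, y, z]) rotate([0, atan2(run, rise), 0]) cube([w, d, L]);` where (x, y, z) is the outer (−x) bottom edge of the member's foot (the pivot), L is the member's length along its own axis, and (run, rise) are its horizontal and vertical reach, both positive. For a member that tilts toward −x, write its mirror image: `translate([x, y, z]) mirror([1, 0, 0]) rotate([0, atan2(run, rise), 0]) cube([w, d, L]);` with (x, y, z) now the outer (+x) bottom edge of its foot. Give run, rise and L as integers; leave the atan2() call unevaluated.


translate([192, 0, 560]) cube([85, 732, 89]);
translate([0, 59, 0]) rotate([0, atan2(192, 560), 0]) cube([29, 54, 592]);
translate([469, 59, 0]) mirror([1, 0, 0]) rotate([0, atan2(192, 560), 0]) cube([29, 54, 592]);
translate([0, 619, 0]) rotate([0, atan2(192, 560), 0]) cube([29, 54, 592]);
translate([469, 619, 0]) mirror([1, 0, 0]) rotate([0, atan2(192, 560), 0]) cube([29, 54, 592]);


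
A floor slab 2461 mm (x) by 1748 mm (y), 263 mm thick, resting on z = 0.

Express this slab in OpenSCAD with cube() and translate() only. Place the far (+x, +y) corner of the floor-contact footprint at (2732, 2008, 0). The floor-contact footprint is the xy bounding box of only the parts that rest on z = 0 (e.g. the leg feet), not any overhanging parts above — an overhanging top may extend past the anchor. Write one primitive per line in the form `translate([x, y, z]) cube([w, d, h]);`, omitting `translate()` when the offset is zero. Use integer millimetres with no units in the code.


translate([271, 260, 0]) cube([2461, 1748, 263]);


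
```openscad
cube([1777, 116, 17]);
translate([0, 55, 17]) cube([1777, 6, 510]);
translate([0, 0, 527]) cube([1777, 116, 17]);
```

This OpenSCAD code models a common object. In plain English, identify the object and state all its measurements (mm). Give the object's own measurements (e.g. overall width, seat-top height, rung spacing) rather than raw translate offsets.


An I-beam lying along x, 1777 mm long. Overall section height 544 mm. Two flanges 116 mm wide (y) and 17 mm thick, one on the floor and one at the top; a web 6 mm thick runs between them, centred on the flange width.


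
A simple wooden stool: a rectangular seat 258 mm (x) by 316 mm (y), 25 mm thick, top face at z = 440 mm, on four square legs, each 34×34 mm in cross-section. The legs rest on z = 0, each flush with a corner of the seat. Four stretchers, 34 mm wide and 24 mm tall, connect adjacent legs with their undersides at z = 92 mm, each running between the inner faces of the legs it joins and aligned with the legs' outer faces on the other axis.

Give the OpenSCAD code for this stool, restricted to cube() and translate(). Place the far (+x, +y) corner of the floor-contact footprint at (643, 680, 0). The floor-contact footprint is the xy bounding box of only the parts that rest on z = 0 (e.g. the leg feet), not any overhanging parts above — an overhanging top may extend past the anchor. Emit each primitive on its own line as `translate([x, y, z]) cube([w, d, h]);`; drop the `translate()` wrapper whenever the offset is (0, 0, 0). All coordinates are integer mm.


translate([385, 364, 415]) cube([258, 316, 25]);
translate([385, 364, 0]) cube([34, 34, 415]);
translate([609, 364, 0]) cube([34, 34, 415]);
translate([385, 646, 0]) cube([34, 34, 415]);
translate([609, 646, 0]) cube([34, 34, 415]);
translate([419, 364, 92]) cube([190, 34, 24]);
translate([419, 646, 92]) cube([190, 34, 24]);
translate([385, 398, 92]) cube([34, 248, 24]);
translate([609, 398, 92]) cube([34, 248, 24]);


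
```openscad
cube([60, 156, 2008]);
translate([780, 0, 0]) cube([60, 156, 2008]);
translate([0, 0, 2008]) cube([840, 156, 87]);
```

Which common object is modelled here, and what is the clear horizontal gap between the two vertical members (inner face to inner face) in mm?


A door frame. The clear opening width is 720 mm.

Two 2008 mm tall posts with a header on top — a door frame. The left jamb is 60 mm wide at x = 0; the right jamb starts at x = 780. The clear opening is 780 − 60 = 720 mm.


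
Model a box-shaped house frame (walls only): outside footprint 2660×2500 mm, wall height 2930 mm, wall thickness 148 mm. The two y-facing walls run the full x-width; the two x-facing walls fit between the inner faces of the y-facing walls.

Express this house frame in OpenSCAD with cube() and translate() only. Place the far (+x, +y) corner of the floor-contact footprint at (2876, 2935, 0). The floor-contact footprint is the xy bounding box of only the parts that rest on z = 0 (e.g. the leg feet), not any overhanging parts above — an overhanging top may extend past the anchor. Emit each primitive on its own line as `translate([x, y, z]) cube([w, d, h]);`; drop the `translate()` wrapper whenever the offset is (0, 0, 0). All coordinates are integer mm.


translate([216, 435, 0]) cube([2660, 148, 2930]);
translate([216, 2787, 0]) cube([2660, 148, 2930]);
translate([216, 583, 0]) cube([148, 2204, 2930]);
translate([2728, 583, 0]) cube([148, 2204, 2930]);


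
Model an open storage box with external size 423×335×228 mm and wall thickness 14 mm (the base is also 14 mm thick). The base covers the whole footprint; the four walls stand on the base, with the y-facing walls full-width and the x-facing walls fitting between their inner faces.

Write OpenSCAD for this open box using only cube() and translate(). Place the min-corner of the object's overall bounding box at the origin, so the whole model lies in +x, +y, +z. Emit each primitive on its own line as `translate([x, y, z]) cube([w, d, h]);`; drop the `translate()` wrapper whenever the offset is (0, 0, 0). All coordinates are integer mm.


cube([423, 335, 14]);
translate([0, 0, 14]) cube([423, 14, 214]);
translate([0, 321, 14]) cube([423, 14, 214]);
translate([0, 14, 14]) cube([14, 307, 214]);
translate([409, 14, 14]) cube([14, 307, 214]);


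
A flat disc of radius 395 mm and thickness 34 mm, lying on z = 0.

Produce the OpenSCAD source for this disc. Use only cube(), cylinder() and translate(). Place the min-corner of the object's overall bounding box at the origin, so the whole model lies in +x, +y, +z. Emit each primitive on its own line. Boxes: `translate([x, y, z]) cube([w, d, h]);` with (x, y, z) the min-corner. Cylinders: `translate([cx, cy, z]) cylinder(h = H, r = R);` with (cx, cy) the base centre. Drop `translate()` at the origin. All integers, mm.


translate([395, 395, 0]) cylinder(h = 34, r = 395);


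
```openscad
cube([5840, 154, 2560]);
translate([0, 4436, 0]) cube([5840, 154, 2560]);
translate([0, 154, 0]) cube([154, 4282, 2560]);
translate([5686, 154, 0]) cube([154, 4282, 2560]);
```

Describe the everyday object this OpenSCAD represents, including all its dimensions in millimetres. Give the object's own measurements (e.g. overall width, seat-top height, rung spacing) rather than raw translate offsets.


The wall frame of a small rectangular building: four walls, each 2560 mm tall and 154 mm thick, enclosing a footprint 5840 mm (x) by 4590 mm (y) outside-to-outside, with no floor or roof. The front and back walls (the −y and +y sides) span the full width; the two side walls fit between them.


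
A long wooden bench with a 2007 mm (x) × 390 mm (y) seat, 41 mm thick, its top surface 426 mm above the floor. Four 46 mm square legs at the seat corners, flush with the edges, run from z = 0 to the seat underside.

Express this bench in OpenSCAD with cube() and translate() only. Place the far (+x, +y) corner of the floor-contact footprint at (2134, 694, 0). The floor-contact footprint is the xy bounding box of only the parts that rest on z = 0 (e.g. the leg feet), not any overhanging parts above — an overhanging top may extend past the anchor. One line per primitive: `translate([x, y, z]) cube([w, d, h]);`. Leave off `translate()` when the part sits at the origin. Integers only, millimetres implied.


translate([127, 304, 385]) cube([2007, 390, 41]);
translate([127, 304, 0]) cube([46, 46, 385]);
translate([127, 648, 0]) cube([46, 46, 385]);
translate([2088, 304, 0]) cube([46, 46, 385]);
translate([2088, 648, 0]) cube([46, 46, 385]);


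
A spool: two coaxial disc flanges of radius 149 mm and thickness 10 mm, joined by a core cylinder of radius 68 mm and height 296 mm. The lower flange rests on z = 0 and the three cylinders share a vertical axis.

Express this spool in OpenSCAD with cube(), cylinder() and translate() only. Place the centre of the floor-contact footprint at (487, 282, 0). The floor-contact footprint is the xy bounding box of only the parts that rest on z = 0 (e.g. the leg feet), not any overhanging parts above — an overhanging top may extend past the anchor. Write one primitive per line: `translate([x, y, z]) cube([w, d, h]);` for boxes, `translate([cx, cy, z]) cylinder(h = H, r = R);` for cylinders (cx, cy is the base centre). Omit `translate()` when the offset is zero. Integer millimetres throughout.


translate([487, 282, 0]) cylinder(h = 10, r = 149);
translate([487, 282, 10]) cylinder(h = 296, r = 68);
translate([487, 282, 306]) cylinder(h = 10, r = 149);


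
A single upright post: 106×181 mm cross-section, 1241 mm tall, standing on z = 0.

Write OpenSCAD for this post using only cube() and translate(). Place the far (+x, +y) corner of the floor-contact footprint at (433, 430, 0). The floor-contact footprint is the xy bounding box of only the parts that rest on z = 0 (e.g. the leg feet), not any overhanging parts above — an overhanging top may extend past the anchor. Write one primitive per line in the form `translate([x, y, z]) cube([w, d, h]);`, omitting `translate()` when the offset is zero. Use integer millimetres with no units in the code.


translate([327, 249, 0]) cube([106, 181, 1241]);


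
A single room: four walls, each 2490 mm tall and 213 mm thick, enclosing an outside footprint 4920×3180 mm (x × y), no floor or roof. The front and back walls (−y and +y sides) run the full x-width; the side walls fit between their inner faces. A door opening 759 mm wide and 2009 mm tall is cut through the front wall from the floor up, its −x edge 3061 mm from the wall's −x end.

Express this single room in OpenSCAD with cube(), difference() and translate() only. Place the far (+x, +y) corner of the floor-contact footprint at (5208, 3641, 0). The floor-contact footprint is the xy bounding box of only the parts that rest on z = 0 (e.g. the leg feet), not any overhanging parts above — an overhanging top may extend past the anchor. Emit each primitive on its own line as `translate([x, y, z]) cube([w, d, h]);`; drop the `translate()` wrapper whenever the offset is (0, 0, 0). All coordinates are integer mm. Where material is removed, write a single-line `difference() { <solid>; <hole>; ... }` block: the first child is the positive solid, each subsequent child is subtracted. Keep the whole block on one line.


difference() { translate([288, 461, 0]) cube([4920, 213, 2490]); translate([3349, 461, 0]) cube([759, 213, 2009]); }
translate([288, 3428, 0]) cube([4920, 213, 2490]);
translate([288, 674, 0]) cube([213, 2754, 2490]);
translate([4995, 674, 0]) cube([213, 2754, 2490]);


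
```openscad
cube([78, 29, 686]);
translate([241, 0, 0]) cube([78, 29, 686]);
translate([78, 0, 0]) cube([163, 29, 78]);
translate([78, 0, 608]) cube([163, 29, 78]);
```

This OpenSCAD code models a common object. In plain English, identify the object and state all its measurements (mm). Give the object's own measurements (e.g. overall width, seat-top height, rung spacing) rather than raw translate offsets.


A rectangular picture frame lying in the x–z plane (depth along y). The opening is 163 mm wide (x) by 530 mm tall (z), surrounded by a border 78 mm wide on all four sides. The frame is 29 mm deep and is made of two full-height vertical stiles with two horizontal rails fitted between them.


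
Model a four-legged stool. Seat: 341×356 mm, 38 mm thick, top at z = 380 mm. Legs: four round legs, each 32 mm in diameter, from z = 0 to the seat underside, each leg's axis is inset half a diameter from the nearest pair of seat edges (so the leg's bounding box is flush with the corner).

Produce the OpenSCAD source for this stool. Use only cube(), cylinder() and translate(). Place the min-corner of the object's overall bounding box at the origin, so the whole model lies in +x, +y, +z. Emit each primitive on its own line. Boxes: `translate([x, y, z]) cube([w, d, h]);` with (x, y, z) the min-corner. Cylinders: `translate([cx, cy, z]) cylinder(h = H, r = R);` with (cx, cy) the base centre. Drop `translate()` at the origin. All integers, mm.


translate([0, 0, 342]) cube([341, 356, 38]);
translate([16, 16, 0]) cylinder(h = 342, r = 16);
translate([325, 16, 0]) cylinder(h = 342, r = 16);
translate([16, 340, 0]) cylinder(h = 342, r = 16);
translate([325, 340, 0]) cylinder(h = 342, r = 16);


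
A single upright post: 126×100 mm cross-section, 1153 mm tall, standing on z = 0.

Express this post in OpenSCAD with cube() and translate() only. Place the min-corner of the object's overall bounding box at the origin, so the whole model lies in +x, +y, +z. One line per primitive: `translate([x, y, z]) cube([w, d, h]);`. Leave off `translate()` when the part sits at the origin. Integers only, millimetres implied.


cube([126, 100, 1153]);


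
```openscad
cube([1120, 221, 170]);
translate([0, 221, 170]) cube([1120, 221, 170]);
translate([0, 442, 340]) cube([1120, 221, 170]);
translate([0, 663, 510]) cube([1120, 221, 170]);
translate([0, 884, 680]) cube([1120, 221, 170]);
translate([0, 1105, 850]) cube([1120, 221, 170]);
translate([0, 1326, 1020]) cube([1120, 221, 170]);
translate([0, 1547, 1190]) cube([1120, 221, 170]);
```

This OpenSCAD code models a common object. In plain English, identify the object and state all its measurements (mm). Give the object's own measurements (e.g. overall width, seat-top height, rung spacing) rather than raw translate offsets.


A straight staircase of 8 solid steps. Each step is 1120 mm wide (x), 221 mm deep (y, the going) and 170 mm tall (the rise). The first step rests on the floor; each subsequent step sits one going further in +y and one rise higher in +z, directly behind and above the previous step with no overlap.


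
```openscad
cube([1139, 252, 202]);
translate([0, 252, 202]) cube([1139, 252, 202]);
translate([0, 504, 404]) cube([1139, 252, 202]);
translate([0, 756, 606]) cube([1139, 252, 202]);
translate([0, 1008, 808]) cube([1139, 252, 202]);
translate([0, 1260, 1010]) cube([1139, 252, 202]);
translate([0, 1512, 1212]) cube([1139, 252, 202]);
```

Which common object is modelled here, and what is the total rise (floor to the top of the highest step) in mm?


A staircase. The total rise is 1414 mm.

7 identical blocks, each offset up and back from the previous — a staircase. Each step is 202 mm tall and there are 7 of them, so the total rise is 7 × 202 = 1414 mm.


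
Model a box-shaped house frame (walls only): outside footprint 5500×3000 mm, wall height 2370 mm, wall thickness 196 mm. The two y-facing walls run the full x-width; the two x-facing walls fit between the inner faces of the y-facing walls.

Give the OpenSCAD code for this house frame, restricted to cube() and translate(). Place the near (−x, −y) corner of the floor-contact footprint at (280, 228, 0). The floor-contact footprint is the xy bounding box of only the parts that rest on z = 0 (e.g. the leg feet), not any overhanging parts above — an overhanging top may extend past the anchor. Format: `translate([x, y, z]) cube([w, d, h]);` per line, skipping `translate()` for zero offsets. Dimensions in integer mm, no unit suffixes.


translate([280, 228, 0]) cube([5500, 196, 2370]);
translate([280, 3032, 0]) cube([5500, 196, 2370]);
translate([280, 424, 0]) cube([196, 2608, 2370]);
translate([5584, 424, 0]) cube([196, 2608, 2370]);


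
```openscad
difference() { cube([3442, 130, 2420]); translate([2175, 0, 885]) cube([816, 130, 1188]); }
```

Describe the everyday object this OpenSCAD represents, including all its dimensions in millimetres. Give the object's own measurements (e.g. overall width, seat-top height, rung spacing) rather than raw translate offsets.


A wall 3442 mm long (x), 130 mm thick (y), 2420 mm tall, with a rectangular window opening cut through it. The opening is 816 mm wide and 1188 mm tall; its sill is at z = 885 mm and its near (−x) edge is 2175 mm from the wall's −x end. The opening passes through the full wall thickness.


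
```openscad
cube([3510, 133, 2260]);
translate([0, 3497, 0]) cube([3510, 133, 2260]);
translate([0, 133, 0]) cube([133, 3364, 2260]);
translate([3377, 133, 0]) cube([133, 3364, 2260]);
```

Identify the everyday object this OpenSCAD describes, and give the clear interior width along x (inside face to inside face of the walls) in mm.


A house (or room) frame. The interior width is 3244 mm.

Four 2260 mm walls enclosing a rectangle with no floor or roof — a room or house frame. Outside width is 3510 mm and wall thickness is 133 mm, so the interior width is 3510 − 2 × 133 = 3244 mm.


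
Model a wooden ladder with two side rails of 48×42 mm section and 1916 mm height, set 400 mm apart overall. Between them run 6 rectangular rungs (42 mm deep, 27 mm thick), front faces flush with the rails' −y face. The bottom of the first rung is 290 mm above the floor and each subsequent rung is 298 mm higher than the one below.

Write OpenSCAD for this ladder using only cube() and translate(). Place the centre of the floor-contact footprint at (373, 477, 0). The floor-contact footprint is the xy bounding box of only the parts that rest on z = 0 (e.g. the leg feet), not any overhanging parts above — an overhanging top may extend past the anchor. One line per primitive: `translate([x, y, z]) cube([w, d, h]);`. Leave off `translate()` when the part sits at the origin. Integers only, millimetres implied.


// rung span = 400 - 2*48 = 304
// rung[k] z = 290 + k*298
translate([173, 456, 0]) cube([48, 42, 1916]);
translate([525, 456, 0]) cube([48, 42, 1916]);
translate([221, 456, 290]) cube([304, 42, 27]);
translate([221, 456, 588]) cube([304, 42, 27]);
translate([221, 456, 886]) cube([304, 42, 27]);
translate([221, 456, 1184]) cube([304, 42, 27]);
translate([221, 456, 1482]) cube([304, 42, 27]);
translate([221, 456, 1780]) cube([304, 42, 27]);


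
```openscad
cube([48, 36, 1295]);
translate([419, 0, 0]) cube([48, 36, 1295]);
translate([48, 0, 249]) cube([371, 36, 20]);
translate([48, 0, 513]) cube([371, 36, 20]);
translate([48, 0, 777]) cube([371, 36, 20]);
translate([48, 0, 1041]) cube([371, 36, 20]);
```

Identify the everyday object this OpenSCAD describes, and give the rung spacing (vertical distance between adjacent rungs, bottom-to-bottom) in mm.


A ladder. The rung spacing is 264 mm.

Two tall 48×36 posts with 4 short bars between them — a ladder. Adjacent rungs sit at z = 249 and z = 513, so the spacing is 513 − 249 = 264 mm.


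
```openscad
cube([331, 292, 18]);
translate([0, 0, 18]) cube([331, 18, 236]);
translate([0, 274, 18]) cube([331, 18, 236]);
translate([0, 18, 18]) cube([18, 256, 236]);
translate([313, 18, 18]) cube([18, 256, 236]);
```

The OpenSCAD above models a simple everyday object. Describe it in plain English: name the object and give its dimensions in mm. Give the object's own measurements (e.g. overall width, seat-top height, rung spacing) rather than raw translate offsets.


An open-topped rectangular box: outside dimensions 331×292×254 mm, with a uniform wall and base thickness of 18 mm. The base is a full 331×292 slab on the floor; four walls sit on top of the base. The front and back walls (the −y and +y sides) span the full width; the two side walls fit between them.


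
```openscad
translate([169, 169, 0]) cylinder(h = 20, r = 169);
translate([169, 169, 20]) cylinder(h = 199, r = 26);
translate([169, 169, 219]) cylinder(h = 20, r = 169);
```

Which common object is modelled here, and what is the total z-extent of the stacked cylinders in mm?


A spool. The overall height is 239 mm.

Three coaxial cylinders, large–small–large — a spool. Two 20 mm flanges and a 199 mm core give 20 + 199 + 20 = 239 mm.


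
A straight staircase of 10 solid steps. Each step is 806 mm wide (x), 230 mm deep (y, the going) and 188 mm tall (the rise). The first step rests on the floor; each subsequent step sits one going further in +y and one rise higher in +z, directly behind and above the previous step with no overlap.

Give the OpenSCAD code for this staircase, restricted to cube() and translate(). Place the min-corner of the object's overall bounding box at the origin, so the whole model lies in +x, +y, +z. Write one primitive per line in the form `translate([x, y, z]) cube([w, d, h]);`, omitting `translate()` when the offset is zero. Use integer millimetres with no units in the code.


cube([806, 230, 188]);
translate([0, 230, 188]) cube([806, 230, 188]);
translate([0, 460, 376]) cube([806, 230, 188]);
translate([0, 690, 564]) cube([806, 230, 188]);
translate([0, 920, 752]) cube([806, 230, 188]);
translate([0, 1150, 940]) cube([806, 230, 188]);
translate([0, 1380, 1128]) cube([806, 230, 188]);
translate([0, 1610, 1316]) cube([806, 230, 188]);
translate([0, 1840, 1504]) cube([806, 230, 188]);
translate([0, 2070, 1692]) cube([806, 230, 188]);


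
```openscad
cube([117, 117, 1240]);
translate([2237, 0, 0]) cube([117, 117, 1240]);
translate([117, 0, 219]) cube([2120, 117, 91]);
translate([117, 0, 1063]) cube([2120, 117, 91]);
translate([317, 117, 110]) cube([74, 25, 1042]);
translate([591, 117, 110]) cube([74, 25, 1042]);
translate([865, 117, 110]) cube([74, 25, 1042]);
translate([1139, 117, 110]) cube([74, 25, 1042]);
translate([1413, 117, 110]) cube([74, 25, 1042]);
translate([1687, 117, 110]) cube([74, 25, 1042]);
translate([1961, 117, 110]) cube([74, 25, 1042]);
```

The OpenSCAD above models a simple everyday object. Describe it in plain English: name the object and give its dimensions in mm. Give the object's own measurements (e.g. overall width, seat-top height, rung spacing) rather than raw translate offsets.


A fence section. Two 117×117 mm posts, 1240 mm tall, stand on the floor with a clear span of 2120 mm between their inner faces. Two horizontal rails of 117×91 mm section span the gap between the posts with their undersides at z = 219 mm and z = 1063 mm, flush with the posts' −y face. 7 pickets, each 74 mm wide, 25 mm thick and 1042 mm tall, are fixed to the +y face of the rails with their bottoms at z = 110 mm, spaced across the span with a 200 mm gap after the −x post and between neighbouring pickets, with 202 mm left before the +x post.


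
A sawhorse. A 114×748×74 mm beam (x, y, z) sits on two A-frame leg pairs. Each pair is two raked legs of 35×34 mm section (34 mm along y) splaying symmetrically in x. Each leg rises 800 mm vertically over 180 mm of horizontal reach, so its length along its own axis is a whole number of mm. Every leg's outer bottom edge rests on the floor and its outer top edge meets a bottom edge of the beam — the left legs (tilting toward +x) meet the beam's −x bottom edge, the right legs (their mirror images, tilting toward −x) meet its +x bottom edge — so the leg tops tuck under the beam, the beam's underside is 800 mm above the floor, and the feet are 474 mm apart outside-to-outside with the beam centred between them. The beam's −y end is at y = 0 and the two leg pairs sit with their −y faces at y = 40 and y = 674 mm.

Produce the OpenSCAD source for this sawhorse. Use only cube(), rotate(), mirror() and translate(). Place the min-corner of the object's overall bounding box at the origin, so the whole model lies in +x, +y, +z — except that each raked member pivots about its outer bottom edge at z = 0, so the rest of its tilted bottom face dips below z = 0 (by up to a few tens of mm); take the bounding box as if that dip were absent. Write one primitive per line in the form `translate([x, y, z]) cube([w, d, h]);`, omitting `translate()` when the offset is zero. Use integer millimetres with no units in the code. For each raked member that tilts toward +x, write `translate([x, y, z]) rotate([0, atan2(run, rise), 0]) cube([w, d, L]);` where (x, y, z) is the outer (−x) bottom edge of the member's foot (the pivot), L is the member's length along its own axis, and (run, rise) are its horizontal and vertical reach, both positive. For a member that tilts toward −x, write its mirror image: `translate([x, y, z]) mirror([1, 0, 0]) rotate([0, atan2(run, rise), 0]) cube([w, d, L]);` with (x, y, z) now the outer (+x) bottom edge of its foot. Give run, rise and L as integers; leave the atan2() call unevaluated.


translate([180, 0, 800]) cube([114, 748, 74]);
translate([0, 40, 0]) rotate([0, atan2(180, 800), 0]) cube([35, 34, 820]);
translate([474, 40, 0]) mirror([1, 0, 0]) rotate([0, atan2(180, 800), 0]) cube([35, 34, 820]);
translate([0, 674, 0]) rotate([0, atan2(180, 800), 0]) cube([35, 34, 820]);
translate([474, 674, 0]) mirror([1, 0, 0]) rotate([0, atan2(180, 800), 0]) cube([35, 34, 820]);


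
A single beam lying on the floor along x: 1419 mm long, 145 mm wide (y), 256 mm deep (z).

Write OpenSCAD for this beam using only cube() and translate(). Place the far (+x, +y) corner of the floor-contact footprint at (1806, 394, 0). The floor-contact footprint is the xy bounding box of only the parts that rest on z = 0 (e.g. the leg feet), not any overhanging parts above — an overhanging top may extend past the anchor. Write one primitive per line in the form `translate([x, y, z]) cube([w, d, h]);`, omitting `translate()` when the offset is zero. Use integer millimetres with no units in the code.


translate([387, 249, 0]) cube([1419, 145, 256]);


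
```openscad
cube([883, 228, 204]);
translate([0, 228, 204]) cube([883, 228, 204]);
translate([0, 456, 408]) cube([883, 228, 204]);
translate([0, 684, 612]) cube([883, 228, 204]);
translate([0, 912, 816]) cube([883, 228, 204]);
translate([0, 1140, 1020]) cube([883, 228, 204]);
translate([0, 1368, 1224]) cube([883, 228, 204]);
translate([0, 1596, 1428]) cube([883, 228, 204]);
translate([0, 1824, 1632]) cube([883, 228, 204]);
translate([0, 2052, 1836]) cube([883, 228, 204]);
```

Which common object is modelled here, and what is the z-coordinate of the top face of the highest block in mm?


A staircase. The total rise is 2040 mm.

10 identical blocks, each offset up and back from the previous — a staircase. Each step is 204 mm tall and there are 10 of them, so the total rise is 10 × 204 = 2040 mm.


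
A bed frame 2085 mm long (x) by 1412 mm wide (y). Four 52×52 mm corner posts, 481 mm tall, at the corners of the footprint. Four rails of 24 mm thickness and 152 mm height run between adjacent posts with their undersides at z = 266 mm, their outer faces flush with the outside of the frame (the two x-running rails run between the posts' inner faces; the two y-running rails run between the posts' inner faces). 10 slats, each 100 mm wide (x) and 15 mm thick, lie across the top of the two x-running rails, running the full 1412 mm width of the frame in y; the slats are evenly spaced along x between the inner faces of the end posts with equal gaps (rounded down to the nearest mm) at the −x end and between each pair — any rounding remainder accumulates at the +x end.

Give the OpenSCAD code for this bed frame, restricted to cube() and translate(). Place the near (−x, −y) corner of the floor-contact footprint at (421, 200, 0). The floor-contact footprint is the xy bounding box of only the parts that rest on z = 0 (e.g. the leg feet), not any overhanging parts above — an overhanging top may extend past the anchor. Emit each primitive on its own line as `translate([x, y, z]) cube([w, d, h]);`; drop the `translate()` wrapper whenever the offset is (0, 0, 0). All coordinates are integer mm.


translate([421, 200, 0]) cube([52, 52, 481]);
translate([421, 1560, 0]) cube([52, 52, 481]);
translate([2454, 200, 0]) cube([52, 52, 481]);
translate([2454, 1560, 0]) cube([52, 52, 481]);
translate([473, 200, 266]) cube([1981, 24, 152]);
translate([473, 1588, 266]) cube([1981, 24, 152]);
translate([421, 252, 266]) cube([24, 1308, 152]);
translate([2482, 252, 266]) cube([24, 1308, 152]);
translate([562, 200, 418]) cube([100, 1412, 15]);
translate([751, 200, 418]) cube([100, 1412, 15]);
translate([940, 200, 418]) cube([100, 1412, 15]);
translate([1129, 200, 418]) cube([100, 1412, 15]);
translate([1318, 200, 418]) cube([100, 1412, 15]);
translate([1507, 200, 418]) cube([100, 1412, 15]);
translate([1696, 200, 418]) cube([100, 1412, 15]);
translate([1885, 200, 418]) cube([100, 1412, 15]);
translate([2074, 200, 418]) cube([100, 1412, 15]);
translate([2263, 200, 418]) cube([100, 1412, 15]);


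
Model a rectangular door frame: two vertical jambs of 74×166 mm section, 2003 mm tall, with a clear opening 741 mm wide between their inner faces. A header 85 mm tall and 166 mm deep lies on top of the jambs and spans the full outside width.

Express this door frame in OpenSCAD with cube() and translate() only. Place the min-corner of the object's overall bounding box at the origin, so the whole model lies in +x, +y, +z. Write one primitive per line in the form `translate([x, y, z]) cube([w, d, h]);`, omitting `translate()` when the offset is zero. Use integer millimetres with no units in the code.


cube([74, 166, 2003]);
translate([815, 0, 0]) cube([74, 166, 2003]);
translate([0, 0, 2003]) cube([889, 166, 85]);


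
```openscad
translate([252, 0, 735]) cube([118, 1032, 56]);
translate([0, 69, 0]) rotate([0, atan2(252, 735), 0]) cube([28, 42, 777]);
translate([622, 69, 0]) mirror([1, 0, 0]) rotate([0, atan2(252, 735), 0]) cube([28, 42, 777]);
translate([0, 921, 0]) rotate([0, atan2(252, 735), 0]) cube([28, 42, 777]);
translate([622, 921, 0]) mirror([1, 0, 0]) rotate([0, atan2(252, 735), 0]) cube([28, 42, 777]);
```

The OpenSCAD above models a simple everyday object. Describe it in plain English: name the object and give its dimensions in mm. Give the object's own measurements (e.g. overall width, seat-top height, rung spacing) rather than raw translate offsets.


A sawhorse. A 118×1032×56 mm beam (x, y, z) sits on two A-frame leg pairs. Each pair is two raked legs of 28×42 mm section (42 mm along y) splaying symmetrically in x. Each leg rises 735 mm vertically over 252 mm of horizontal reach and is 777 mm long along its own axis. Every leg's outer bottom edge rests on the floor and its outer top edge meets a bottom edge of the beam — the left legs (tilting toward +x) meet the beam's −x bottom edge, the right legs (their mirror images, tilting toward −x) meet its +x bottom edge — so the leg tops tuck under the beam, the beam's underside is 735 mm above the floor, and the feet are 622 mm apart outside-to-outside with the beam centred between them. The two leg pairs are set in 69 mm from either end of the beam.


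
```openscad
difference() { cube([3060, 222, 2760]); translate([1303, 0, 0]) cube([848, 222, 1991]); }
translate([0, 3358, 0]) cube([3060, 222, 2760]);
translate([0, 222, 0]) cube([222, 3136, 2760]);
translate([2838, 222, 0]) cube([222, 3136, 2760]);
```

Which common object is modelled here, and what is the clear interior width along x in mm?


A single room. The interior width is 2616 mm.

Four walls enclosing a rectangle with a door in the front wall — a room. Outside width 3060 minus two 222 mm walls gives 2616 mm.


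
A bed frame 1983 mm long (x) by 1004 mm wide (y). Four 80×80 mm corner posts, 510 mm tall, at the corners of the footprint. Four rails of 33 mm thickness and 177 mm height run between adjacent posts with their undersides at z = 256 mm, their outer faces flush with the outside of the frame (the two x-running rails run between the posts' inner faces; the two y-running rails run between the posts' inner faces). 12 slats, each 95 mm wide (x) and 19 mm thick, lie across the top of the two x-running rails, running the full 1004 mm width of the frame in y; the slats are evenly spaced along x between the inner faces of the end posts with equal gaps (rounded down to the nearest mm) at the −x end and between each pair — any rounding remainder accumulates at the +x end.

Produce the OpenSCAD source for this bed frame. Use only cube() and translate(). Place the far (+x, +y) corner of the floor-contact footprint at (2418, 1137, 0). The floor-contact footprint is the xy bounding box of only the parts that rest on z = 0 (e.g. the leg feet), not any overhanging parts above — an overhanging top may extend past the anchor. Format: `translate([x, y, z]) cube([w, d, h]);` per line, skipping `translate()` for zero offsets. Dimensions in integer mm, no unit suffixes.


translate([435, 133, 0]) cube([80, 80, 510]);
translate([435, 1057, 0]) cube([80, 80, 510]);
translate([2338, 133, 0]) cube([80, 80, 510]);
translate([2338, 1057, 0]) cube([80, 80, 510]);
translate([515, 133, 256]) cube([1823, 33, 177]);
translate([515, 1104, 256]) cube([1823, 33, 177]);
translate([435, 213, 256]) cube([33, 844, 177]);
translate([2385, 213, 256]) cube([33, 844, 177]);
translate([567, 133, 433]) cube([95, 1004, 19]);
translate([714, 133, 433]) cube([95, 1004, 19]);
translate([861, 133, 433]) cube([95, 1004, 19]);
translate([1008, 133, 433]) cube([95, 1004, 19]);
translate([1155, 133, 433]) cube([95, 1004, 19]);
translate([1302, 133, 433]) cube([95, 1004, 19]);
translate([1449, 133, 433]) cube([95, 1004, 19]);
translate([1596, 133, 433]) cube([95, 1004, 19]);
translate([1743, 133, 433]) cube([95, 1004, 19]);
translate([1890, 133, 433]) cube([95, 1004, 19]);
translate([2037, 133, 433]) cube([95, 1004, 19]);
translate([2184, 133, 433]) cube([95, 1004, 19]);


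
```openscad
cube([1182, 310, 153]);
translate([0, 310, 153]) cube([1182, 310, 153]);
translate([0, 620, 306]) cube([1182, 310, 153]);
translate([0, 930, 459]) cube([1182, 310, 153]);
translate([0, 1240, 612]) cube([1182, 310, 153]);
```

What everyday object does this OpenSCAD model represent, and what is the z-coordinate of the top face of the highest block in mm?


A staircase. The total rise is 765 mm.

5 identical blocks, each offset up and back from the previous — a staircase. Each step is 153 mm tall and there are 5 of them, so the total rise is 5 × 153 = 765 mm.


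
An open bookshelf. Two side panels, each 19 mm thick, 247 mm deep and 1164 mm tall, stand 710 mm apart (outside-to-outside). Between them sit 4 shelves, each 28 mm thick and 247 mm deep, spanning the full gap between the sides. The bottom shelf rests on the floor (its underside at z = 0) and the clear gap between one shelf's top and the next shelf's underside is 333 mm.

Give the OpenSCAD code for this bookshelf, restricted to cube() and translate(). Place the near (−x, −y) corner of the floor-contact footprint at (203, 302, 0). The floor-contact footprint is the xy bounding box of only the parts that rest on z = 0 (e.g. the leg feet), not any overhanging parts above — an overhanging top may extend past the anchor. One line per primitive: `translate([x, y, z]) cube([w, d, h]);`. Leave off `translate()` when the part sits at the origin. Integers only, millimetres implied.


translate([203, 302, 0]) cube([19, 247, 1164]);
translate([894, 302, 0]) cube([19, 247, 1164]);
translate([222, 302, 0]) cube([672, 247, 28]);
translate([222, 302, 361]) cube([672, 247, 28]);
translate([222, 302, 722]) cube([672, 247, 28]);
translate([222, 302, 1083]) cube([672, 247, 28]);
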